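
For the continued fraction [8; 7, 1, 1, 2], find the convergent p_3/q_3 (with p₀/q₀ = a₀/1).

122/15

Using pₖ = aₖpₖ₋₁ + pₖ₋₂, qₖ = aₖqₖ₋₁ + qₖ₋₂ (with p₋₁=1, p₋₂=0, q₋₁=0, q₋₂=1):
  k=0: a=8, p=8, q=1
  k=1: a=7, p=57, q=7
  k=2: a=1, p=65, q=8
  k=3: a=1, p=122, q=15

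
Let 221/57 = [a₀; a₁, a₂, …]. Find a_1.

1

221 = 3·57 + 50   →  a_0 = 3
57 = 1·50 + 7   →  a_1 = 1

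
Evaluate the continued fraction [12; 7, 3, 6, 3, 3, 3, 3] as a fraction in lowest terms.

192694/15877

Using pₖ = aₖpₖ₋₁ + pₖ₋₂ and qₖ = aₖqₖ₋₁ + qₖ₋₂:
  k=0: a=12, p=12, q=1
  k=1: a=7, p=85, q=7
  k=2: a=3, p=267, q=22
  k=3: a=6, p=1687, q=139
  k=4: a=3, p=5328, q=439
  k=5: a=3, p=17671, q=1456
  k=6: a=3, p=58341, q=4807
  k=7: a=3, p=192694, q=15877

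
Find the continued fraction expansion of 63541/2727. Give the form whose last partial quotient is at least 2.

63541 = 23*2727 + 820
2727 = 3*820 + 267
820 = 3*267 + 19
267 = 14*19 + 1
19 = 19*1 + 0  (stop)
So 63541/2727 = [23; 3, 3, 14, 19].

[23; 3, 3, 14, 19]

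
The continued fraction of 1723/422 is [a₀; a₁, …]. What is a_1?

12

1723 = 4·422 + 35   →  a_0 = 4
422 = 12·35 + 2   →  a_1 = 12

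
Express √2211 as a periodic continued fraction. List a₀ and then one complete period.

[47; 47, 94]

a₀ = ⌊√2211⌋ = 47.
With m₀=0, d₀=1 and mₖ₊₁ = dₖaₖ − mₖ, dₖ₊₁ = (n − mₖ₊₁²)/dₖ, aₖ₊₁ = ⌊(a₀+mₖ₊₁)/dₖ₊₁⌋:
  k=1: m=47, d=2, a=47
  k=2: m=47, d=1, a=94
d=1 and a=2a₀=94 at k=2, so the next step gives (m, d) = (47, 2) again — its k=1 value — and the period has length 2.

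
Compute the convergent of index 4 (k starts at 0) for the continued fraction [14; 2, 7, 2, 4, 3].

Using pₖ = aₖpₖ₋₁ + pₖ₋₂, qₖ = aₖqₖ₋₁ + qₖ₋₂ (with p₋₁=1, p₋₂=0, q₋₁=0, q₋₂=1):
  k=0: a=14, p=14, q=1
  k=1: a=2, p=29, q=2
  k=2: a=7, p=217, q=15
  k=3: a=2, p=463, q=32
  k=4: a=4, p=2069, q=143

2069/143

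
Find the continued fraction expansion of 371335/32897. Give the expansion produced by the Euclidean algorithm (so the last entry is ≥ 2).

371335 = 11×32897 + 9468
32897 = 3×9468 + 4493
9468 = 2×4493 + 482
4493 = 9×482 + 155
482 = 3×155 + 17
155 = 9×17 + 2
17 = 8×2 + 1
2 = 2×1 + 0  (stop)
So 371335/32897 = [11; 3, 2, 9, 3, 9, 8, 2].

[11; 3, 2, 9, 3, 9, 8, 2]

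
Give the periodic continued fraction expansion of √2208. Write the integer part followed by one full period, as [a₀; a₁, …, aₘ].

[46; 1, 92]

a₀ = ⌊√2208⌋ = 46.
With m₀=0, d₀=1 and mₖ₊₁ = dₖaₖ − mₖ, dₖ₊₁ = (n − mₖ₊₁²)/dₖ, aₖ₊₁ = ⌊(a₀+mₖ₊₁)/dₖ₊₁⌋:
  k=1: m=46, d=92, a=1
  k=2: m=46, d=1, a=92
d=1 and a=2a₀=92 at k=2, so the next step gives (m, d) = (46, 92) again — its k=1 value — and the period has length 2.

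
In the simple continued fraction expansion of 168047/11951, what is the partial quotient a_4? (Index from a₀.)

2

168047 = 14·11951 + 733   →  a_0 = 14
11951 = 16·733 + 223   →  a_1 = 16
733 = 3·223 + 64   →  a_2 = 3
223 = 3·64 + 31   →  a_3 = 3
64 = 2·31 + 2   →  a_4 = 2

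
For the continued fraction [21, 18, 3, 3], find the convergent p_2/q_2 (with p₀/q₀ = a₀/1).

Using pₖ = aₖpₖ₋₁ + pₖ₋₂, qₖ = aₖqₖ₋₁ + qₖ₋₂ (with p₋₁=1, p₋₂=0, q₋₁=0, q₋₂=1):
  k=0: a=21, p=21, q=1
  k=1: a=18, p=379, q=18
  k=2: a=3, p=1158, q=55

1158/55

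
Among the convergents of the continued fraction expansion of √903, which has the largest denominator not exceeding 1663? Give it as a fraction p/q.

√903 = [30; 20, 60, …] (period length 2).
Convergents:
  p_0/q_0 = 30/1
  p_1/q_1 = 601/20
  p_2/q_2 = 36090/1201
  p_3/q_3 = 722401/24040
q_2 = 1201 ≤ 1663 < 24040 = q_3, so the answer is 36090/1201.

36090/1201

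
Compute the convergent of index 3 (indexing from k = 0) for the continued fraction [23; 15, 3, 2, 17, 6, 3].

2468/107

Using pₖ = aₖpₖ₋₁ + pₖ₋₂, qₖ = aₖqₖ₋₁ + qₖ₋₂ (with p₋₁=1, p₋₂=0, q₋₁=0, q₋₂=1):
  k=0: a=23, p=23, q=1
  k=1: a=15, p=346, q=15
  k=2: a=3, p=1061, q=46
  k=3: a=2, p=2468, q=107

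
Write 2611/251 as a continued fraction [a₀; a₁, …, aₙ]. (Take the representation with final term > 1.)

[10; 2, 2, 16, 3]

2611 = 10*251 + 101
251 = 2*101 + 49
101 = 2*49 + 3
49 = 16*3 + 1
3 = 3*1 + 0  (stop)
So 2611/251 = [10; 2, 2, 16, 3].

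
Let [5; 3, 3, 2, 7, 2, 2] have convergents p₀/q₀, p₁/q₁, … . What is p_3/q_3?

Using pₖ = aₖpₖ₋₁ + pₖ₋₂, qₖ = aₖqₖ₋₁ + qₖ₋₂ (with p₋₁=1, p₋₂=0, q₋₁=0, q₋₂=1):
  k=0: a=5, p=5, q=1
  k=1: a=3, p=16, q=3
  k=2: a=3, p=53, q=10
  k=3: a=2, p=122, q=23

122/23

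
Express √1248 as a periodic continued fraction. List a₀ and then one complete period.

[35; 3, 17, 3, 70]

a₀ = ⌊√1248⌋ = 35.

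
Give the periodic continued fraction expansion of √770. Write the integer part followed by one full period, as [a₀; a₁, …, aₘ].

[27; 1, 2, 1, 54]

a₀ = ⌊√770⌋ = 27.
With m₀=0, d₀=1 and mₖ₊₁ = dₖaₖ − mₖ, dₖ₊₁ = (n − mₖ₊₁²)/dₖ, aₖ₊₁ = ⌊(a₀+mₖ₊₁)/dₖ₊₁⌋:
  k=1: m=27, d=41, a=1
  k=2: m=14, d=14, a=2
  k=3: m=14, d=41, a=1
  k=4: m=27, d=1, a=54
d=1 and a=2a₀=54 at k=4, so the next step gives (m, d) = (27, 41) again — its k=1 value — and the period has length 4.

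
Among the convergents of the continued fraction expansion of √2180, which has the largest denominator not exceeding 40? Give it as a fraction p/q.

√2180 = [46; 1, 2, 4, 2, 1, 92, …] (period length 6).
Convergents:
  p_0/q_0 = 46/1
  p_1/q_1 = 47/1
  p_2/q_2 = 140/3
  p_3/q_3 = 607/13
  p_4/q_4 = 1354/29
  p_5/q_5 = 1961/42
q_4 = 29 ≤ 40 < 42 = q_5, so the answer is 1354/29.

1354/29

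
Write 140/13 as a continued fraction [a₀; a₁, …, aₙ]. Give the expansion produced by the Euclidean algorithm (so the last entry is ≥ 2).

140 = 10*13 + 10
13 = 1*10 + 3
10 = 3*3 + 1
3 = 3*1 + 0  (stop)
So 140/13 = [10; 1, 3, 3].

[10; 1, 3, 3]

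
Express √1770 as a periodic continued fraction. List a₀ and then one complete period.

[42; 14, 84]

a₀ = ⌊√1770⌋ = 42.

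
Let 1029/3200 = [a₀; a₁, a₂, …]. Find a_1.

3

1029 = 0·3200 + 1029   →  a_0 = 0
3200 = 3·1029 + 113   →  a_1 = 3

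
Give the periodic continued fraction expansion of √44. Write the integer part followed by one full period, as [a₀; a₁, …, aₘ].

[6; 1, 1, 1, 2, 1, 1, 1, 12]

a₀ = ⌊√44⌋ = 6.
With m₀=0, d₀=1 and mₖ₊₁ = dₖaₖ − mₖ, dₖ₊₁ = (n − mₖ₊₁²)/dₖ, aₖ₊₁ = ⌊(a₀+mₖ₊₁)/dₖ₊₁⌋:
  k=1: m=6, d=8, a=1
  k=2: m=2, d=5, a=1
  k=3: m=3, d=7, a=1
  k=4: m=4, d=4, a=2
  k=5: m=4, d=7, a=1
  k=6: m=3, d=5, a=1
  k=7: m=2, d=8, a=1
  k=8: m=6, d=1, a=12
d=1 and a=2a₀=12 at k=8, so the next step gives (m, d) = (6, 8) again — its k=1 value — and the period has length 8.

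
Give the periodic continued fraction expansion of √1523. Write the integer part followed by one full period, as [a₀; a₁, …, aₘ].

[39; 39, 78]

a₀ = ⌊√1523⌋ = 39.
With m₀=0, d₀=1 and mₖ₊₁ = dₖaₖ − mₖ, dₖ₊₁ = (n − mₖ₊₁²)/dₖ, aₖ₊₁ = ⌊(a₀+mₖ₊₁)/dₖ₊₁⌋:
  k=1: m=39, d=2, a=39
  k=2: m=39, d=1, a=78
d=1 and a=2a₀=78 at k=2, so the next step gives (m, d) = (39, 2) again — its k=1 value — and the period has length 2.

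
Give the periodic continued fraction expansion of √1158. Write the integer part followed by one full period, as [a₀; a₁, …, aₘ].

a₀ = ⌊√1158⌋ = 34.
With m₀=0, d₀=1 and mₖ₊₁ = dₖaₖ − mₖ, dₖ₊₁ = (n − mₖ₊₁²)/dₖ, aₖ₊₁ = ⌊(a₀+mₖ₊₁)/dₖ₊₁⌋:
  k=1: m=34, d=2, a=34
  k=2: m=34, d=1, a=68
d=1 and a=2a₀=68 at k=2, so the next step gives (m, d) = (34, 2) again — its k=1 value — and the period has length 2.

[34; 34, 68]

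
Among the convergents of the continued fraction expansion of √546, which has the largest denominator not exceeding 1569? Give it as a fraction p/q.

32503/1391

√546 = [23; 2, 1, 2, 1, 2, 46, …] (period length 6).
Convergents:
  p_0/q_0 = 23/1
  p_1/q_1 = 47/2
  p_2/q_2 = 70/3
  p_3/q_3 = 187/8
  p_4/q_4 = 257/11
  p_5/q_5 = 701/30
  p_6/q_6 = 32503/1391
  p_7/q_7 = 65707/2812
q_6 = 1391 ≤ 1569 < 2812 = q_7, so the answer is 32503/1391.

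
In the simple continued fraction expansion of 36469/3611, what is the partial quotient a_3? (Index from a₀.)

36469 = 10·3611 + 359   →  a_0 = 10
3611 = 10·359 + 21   →  a_1 = 10
359 = 17·21 + 2   →  a_2 = 17
21 = 10·2 + 1   →  a_3 = 10

10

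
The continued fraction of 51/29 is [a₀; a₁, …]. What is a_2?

51 = 1·29 + 22   →  a_0 = 1
29 = 1·22 + 7   →  a_1 = 1
22 = 3·7 + 1   →  a_2 = 3

3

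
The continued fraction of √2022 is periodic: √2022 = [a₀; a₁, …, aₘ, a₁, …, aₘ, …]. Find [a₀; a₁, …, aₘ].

a₀ = ⌊√2022⌋ = 44.
With m₀=0, d₀=1 and mₖ₊₁ = dₖaₖ − mₖ, dₖ₊₁ = (n − mₖ₊₁²)/dₖ, aₖ₊₁ = ⌊(a₀+mₖ₊₁)/dₖ₊₁⌋:
  k=1: m=44, d=86, a=1
  k=2: m=42, d=3, a=28
  k=3: m=42, d=86, a=1
  k=4: m=44, d=1, a=88
d=1 and a=2a₀=88 at k=4, so the next step gives (m, d) = (44, 86) again — its k=1 value — and the period has length 4.

[44; 1, 28, 1, 88]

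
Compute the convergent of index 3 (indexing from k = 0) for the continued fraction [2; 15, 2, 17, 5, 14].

1119/542

Using pₖ = aₖpₖ₋₁ + pₖ₋₂, qₖ = aₖqₖ₋₁ + qₖ₋₂ (with p₋₁=1, p₋₂=0, q₋₁=0, q₋₂=1):
  k=0: a=2, p=2, q=1
  k=1: a=15, p=31, q=15
  k=2: a=2, p=64, q=31
  k=3: a=17, p=1119, q=542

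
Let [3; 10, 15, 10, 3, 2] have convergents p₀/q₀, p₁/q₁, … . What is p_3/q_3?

4711/1520

Using pₖ = aₖpₖ₋₁ + pₖ₋₂, qₖ = aₖqₖ₋₁ + qₖ₋₂ (with p₋₁=1, p₋₂=0, q₋₁=0, q₋₂=1):
  k=0: a=3, p=3, q=1
  k=1: a=10, p=31, q=10
  k=2: a=15, p=468, q=151
  k=3: a=10, p=4711, q=1520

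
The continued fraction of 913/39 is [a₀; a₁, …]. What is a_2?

913 = 23·39 + 16   →  a_0 = 23
39 = 2·16 + 7   →  a_1 = 2
16 = 2·7 + 2   →  a_2 = 2

2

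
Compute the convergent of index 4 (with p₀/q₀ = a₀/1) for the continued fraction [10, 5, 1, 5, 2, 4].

Using pₖ = aₖpₖ₋₁ + pₖ₋₂, qₖ = aₖqₖ₋₁ + qₖ₋₂ (with p₋₁=1, p₋₂=0, q₋₁=0, q₋₂=1):
  k=0: a=10, p=10, q=1
  k=1: a=5, p=51, q=5
  k=2: a=1, p=61, q=6
  k=3: a=5, p=356, q=35
  k=4: a=2, p=773, q=76

773/76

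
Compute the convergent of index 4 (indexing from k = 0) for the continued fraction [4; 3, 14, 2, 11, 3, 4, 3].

Using pₖ = aₖpₖ₋₁ + pₖ₋₂, qₖ = aₖqₖ₋₁ + qₖ₋₂ (with p₋₁=1, p₋₂=0, q₋₁=0, q₋₂=1):
  k=0: a=4, p=4, q=1
  k=1: a=3, p=13, q=3
  k=2: a=14, p=186, q=43
  k=3: a=2, p=385, q=89
  k=4: a=11, p=4421, q=1022

4421/1022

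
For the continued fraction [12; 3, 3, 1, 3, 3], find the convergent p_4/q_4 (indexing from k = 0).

603/49

Using pₖ = aₖpₖ₋₁ + pₖ₋₂, qₖ = aₖqₖ₋₁ + qₖ₋₂ (with p₋₁=1, p₋₂=0, q₋₁=0, q₋₂=1):
  k=0: a=12, p=12, q=1
  k=1: a=3, p=37, q=3
  k=2: a=3, p=123, q=10
  k=3: a=1, p=160, q=13
  k=4: a=3, p=603, q=49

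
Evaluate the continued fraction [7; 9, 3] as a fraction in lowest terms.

199/28

Fold from the inside: start with 3/1.
  9 + 1/3 = 28/3
  7 + 3/28 = 199/28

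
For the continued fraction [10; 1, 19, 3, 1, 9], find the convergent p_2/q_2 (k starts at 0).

219/20

Using pₖ = aₖpₖ₋₁ + pₖ₋₂, qₖ = aₖqₖ₋₁ + qₖ₋₂ (with p₋₁=1, p₋₂=0, q₋₁=0, q₋₂=1):
  k=0: a=10, p=10, q=1
  k=1: a=1, p=11, q=1
  k=2: a=19, p=219, q=20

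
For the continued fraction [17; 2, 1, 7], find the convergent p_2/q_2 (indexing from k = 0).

Using pₖ = aₖpₖ₋₁ + pₖ₋₂, qₖ = aₖqₖ₋₁ + qₖ₋₂ (with p₋₁=1, p₋₂=0, q₋₁=0, q₋₂=1):
  k=0: a=17, p=17, q=1
  k=1: a=2, p=35, q=2
  k=2: a=1, p=52, q=3

52/3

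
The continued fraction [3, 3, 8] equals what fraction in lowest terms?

Using pₖ = aₖpₖ₋₁ + pₖ₋₂ and qₖ = aₖqₖ₋₁ + qₖ₋₂:
  k=0: a=3, p=3, q=1
  k=1: a=3, p=10, q=3
  k=2: a=8, p=83, q=25

83/25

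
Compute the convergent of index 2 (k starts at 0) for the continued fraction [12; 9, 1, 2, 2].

121/10

Using pₖ = aₖpₖ₋₁ + pₖ₋₂, qₖ = aₖqₖ₋₁ + qₖ₋₂ (with p₋₁=1, p₋₂=0, q₋₁=0, q₋₂=1):
  k=0: a=12, p=12, q=1
  k=1: a=9, p=109, q=9
  k=2: a=1, p=121, q=10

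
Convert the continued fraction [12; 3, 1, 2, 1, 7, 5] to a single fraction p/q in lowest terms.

Fold from the inside: start with 5/1.
  7 + 1/5 = 36/5
  1 + 5/36 = 41/36
  2 + 36/41 = 118/41
  1 + 41/118 = 159/118
  3 + 118/159 = 595/159
  12 + 159/595 = 7299/595

7299/595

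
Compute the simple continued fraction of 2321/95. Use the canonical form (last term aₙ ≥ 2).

2321 = 24×95 + 41
95 = 2×41 + 13
41 = 3×13 + 2
13 = 6×2 + 1
2 = 2×1 + 0  (stop)
So 2321/95 = [24; 2, 3, 6, 2].

[24; 2, 3, 6, 2]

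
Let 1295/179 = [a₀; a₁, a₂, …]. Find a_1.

4

1295 = 7·179 + 42   →  a_0 = 7
179 = 4·42 + 11   →  a_1 = 4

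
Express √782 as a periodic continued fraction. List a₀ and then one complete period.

a₀ = ⌊√782⌋ = 27.

[27; 1, 26, 1, 54]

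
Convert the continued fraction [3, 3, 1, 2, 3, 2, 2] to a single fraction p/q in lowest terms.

677/207

Fold from the inside: start with 2/1.
  2 + 1/2 = 5/2
  3 + 2/5 = 17/5
  2 + 5/17 = 39/17
  1 + 17/39 = 56/39
  3 + 39/56 = 207/56
  3 + 56/207 = 677/207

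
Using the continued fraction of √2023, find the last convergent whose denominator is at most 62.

√2023 = [44; 1, 43, 1, 88, …] (period length 4).
Convergents:
  p_0/q_0 = 44/1
  p_1/q_1 = 45/1
  p_2/q_2 = 1979/44
  p_3/q_3 = 2024/45
  p_4/q_4 = 180091/4004
q_3 = 45 ≤ 62 < 4004 = q_4, so the answer is 2024/45.

2024/45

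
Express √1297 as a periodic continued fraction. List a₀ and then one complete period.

[36; 72]

a₀ = ⌊√1297⌋ = 36.
With m₀=0, d₀=1 and mₖ₊₁ = dₖaₖ − mₖ, dₖ₊₁ = (n − mₖ₊₁²)/dₖ, aₖ₊₁ = ⌊(a₀+mₖ₊₁)/dₖ₊₁⌋:
  k=1: m=36, d=1, a=72
d=1 and a=2a₀=72 at k=1, so the next step gives (m, d) = (36, 1) again — its k=1 value — and the period has length 1.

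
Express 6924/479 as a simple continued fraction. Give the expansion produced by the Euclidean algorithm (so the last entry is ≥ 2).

[14; 2, 5, 14, 3]

6924 = 14×479 + 218
479 = 2×218 + 43
218 = 5×43 + 3
43 = 14×3 + 1
3 = 3×1 + 0  (stop)
So 6924/479 = [14; 2, 5, 14, 3].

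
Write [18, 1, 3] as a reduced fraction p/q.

Using pₖ = aₖpₖ₋₁ + pₖ₋₂ and qₖ = aₖqₖ₋₁ + qₖ₋₂:
  k=0: a=18, p=18, q=1
  k=1: a=1, p=19, q=1
  k=2: a=3, p=75, q=4

75/4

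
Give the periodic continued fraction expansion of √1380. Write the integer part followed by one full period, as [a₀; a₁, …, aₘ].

[37; 6, 1, 2, 1, 6, 74]

a₀ = ⌊√1380⌋ = 37.
With m₀=0, d₀=1 and mₖ₊₁ = dₖaₖ − mₖ, dₖ₊₁ = (n − mₖ₊₁²)/dₖ, aₖ₊₁ = ⌊(a₀+mₖ₊₁)/dₖ₊₁⌋:
  k=1: m=37, d=11, a=6
  k=2: m=29, d=49, a=1
  k=3: m=20, d=20, a=2
  k=4: m=20, d=49, a=1
  k=5: m=29, d=11, a=6
  k=6: m=37, d=1, a=74
d=1 and a=2a₀=74 at k=6, so the next step gives (m, d) = (37, 11) again — its k=1 value — and the period has length 6.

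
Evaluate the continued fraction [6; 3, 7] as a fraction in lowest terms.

Using pₖ = aₖpₖ₋₁ + pₖ₋₂ and qₖ = aₖqₖ₋₁ + qₖ₋₂:
  k=0: a=6, p=6, q=1
  k=1: a=3, p=19, q=3
  k=2: a=7, p=139, q=22

139/22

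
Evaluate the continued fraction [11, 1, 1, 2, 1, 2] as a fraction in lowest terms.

220/19

Using pₖ = aₖpₖ₋₁ + pₖ₋₂ and qₖ = aₖqₖ₋₁ + qₖ₋₂:
  k=0: a=11, p=11, q=1
  k=1: a=1, p=12, q=1
  k=2: a=1, p=23, q=2
  k=3: a=2, p=58, q=5
  k=4: a=1, p=81, q=7
  k=5: a=2, p=220, q=19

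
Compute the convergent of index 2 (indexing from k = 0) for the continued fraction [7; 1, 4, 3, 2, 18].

39/5

Using pₖ = aₖpₖ₋₁ + pₖ₋₂, qₖ = aₖqₖ₋₁ + qₖ₋₂ (with p₋₁=1, p₋₂=0, q₋₁=0, q₋₂=1):
  k=0: a=7, p=7, q=1
  k=1: a=1, p=8, q=1
  k=2: a=4, p=39, q=5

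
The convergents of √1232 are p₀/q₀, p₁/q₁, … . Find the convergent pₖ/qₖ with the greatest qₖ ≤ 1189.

24605/701

√1232 = [35; 10, 70, …] (period length 2).
Convergents:
  p_0/q_0 = 35/1
  p_1/q_1 = 351/10
  p_2/q_2 = 24605/701
  p_3/q_3 = 246401/7020
q_2 = 701 ≤ 1189 < 7020 = q_3, so the answer is 24605/701.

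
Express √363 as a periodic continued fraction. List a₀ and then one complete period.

a₀ = ⌊√363⌋ = 19.
With m₀=0, d₀=1 and mₖ₊₁ = dₖaₖ − mₖ, dₖ₊₁ = (n − mₖ₊₁²)/dₖ, aₖ₊₁ = ⌊(a₀+mₖ₊₁)/dₖ₊₁⌋:
  k=1: m=19, d=2, a=19
  k=2: m=19, d=1, a=38
d=1 and a=2a₀=38 at k=2, so the next step gives (m, d) = (19, 2) again — its k=1 value — and the period has length 2.

[19; 19, 38]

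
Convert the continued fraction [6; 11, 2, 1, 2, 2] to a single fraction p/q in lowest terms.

Fold from the inside: start with 2/1.
  2 + 1/2 = 5/2
  1 + 2/5 = 7/5
  2 + 5/7 = 19/7
  11 + 7/19 = 216/19
  6 + 19/216 = 1315/216

1315/216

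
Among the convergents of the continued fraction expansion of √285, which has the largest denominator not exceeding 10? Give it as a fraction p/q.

√285 = [16; 1, 7, 2, 7, 1, 32, …] (period length 6).
Convergents:
  p_0/q_0 = 16/1
  p_1/q_1 = 17/1
  p_2/q_2 = 135/8
  p_3/q_3 = 287/17
q_2 = 8 ≤ 10 < 17 = q_3, so the answer is 135/8.

135/8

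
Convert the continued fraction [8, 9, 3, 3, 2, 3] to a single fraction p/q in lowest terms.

5959/735

Fold from the inside: start with 3/1.
  2 + 1/3 = 7/3
  3 + 3/7 = 24/7
  3 + 7/24 = 79/24
  9 + 24/79 = 735/79
  8 + 79/735 = 5959/735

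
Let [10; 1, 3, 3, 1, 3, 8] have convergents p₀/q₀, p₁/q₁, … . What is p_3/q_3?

140/13

Using pₖ = aₖpₖ₋₁ + pₖ₋₂, qₖ = aₖqₖ₋₁ + qₖ₋₂ (with p₋₁=1, p₋₂=0, q₋₁=0, q₋₂=1):
  k=0: a=10, p=10, q=1
  k=1: a=1, p=11, q=1
  k=2: a=3, p=43, q=4
  k=3: a=3, p=140, q=13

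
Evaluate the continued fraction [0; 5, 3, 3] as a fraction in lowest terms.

10/53

Using pₖ = aₖpₖ₋₁ + pₖ₋₂ and qₖ = aₖqₖ₋₁ + qₖ₋₂:
  k=0: a=0, p=0, q=1
  k=1: a=5, p=1, q=5
  k=2: a=3, p=3, q=16
  k=3: a=3, p=10, q=53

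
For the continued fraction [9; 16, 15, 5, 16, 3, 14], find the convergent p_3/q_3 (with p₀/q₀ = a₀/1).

Using pₖ = aₖpₖ₋₁ + pₖ₋₂, qₖ = aₖqₖ₋₁ + qₖ₋₂ (with p₋₁=1, p₋₂=0, q₋₁=0, q₋₂=1):
  k=0: a=9, p=9, q=1
  k=1: a=16, p=145, q=16
  k=2: a=15, p=2184, q=241
  k=3: a=5, p=11065, q=1221

11065/1221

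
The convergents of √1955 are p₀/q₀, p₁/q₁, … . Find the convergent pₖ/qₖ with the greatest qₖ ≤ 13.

√1955 = [44; 4, 1, 1, 1, 4, 88, …] (period length 6).
Convergents:
  p_0/q_0 = 44/1
  p_1/q_1 = 177/4
  p_2/q_2 = 221/5
  p_3/q_3 = 398/9
  p_4/q_4 = 619/14
q_3 = 9 ≤ 13 < 14 = q_4, so the answer is 398/9.

398/9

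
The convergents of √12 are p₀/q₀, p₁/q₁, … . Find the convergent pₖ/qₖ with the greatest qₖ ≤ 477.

√12 = [3; 2, 6, …] (period length 2).
Convergents:
  p_0/q_0 = 3/1
  p_1/q_1 = 7/2
  p_2/q_2 = 45/13
  p_3/q_3 = 97/28
  p_4/q_4 = 627/181
  p_5/q_5 = 1351/390
  p_6/q_6 = 8733/2521
q_5 = 390 ≤ 477 < 2521 = q_6, so the answer is 1351/390.

1351/390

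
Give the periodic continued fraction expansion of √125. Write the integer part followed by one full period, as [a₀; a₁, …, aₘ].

[11; 5, 1, 1, 5, 22]

a₀ = ⌊√125⌋ = 11.
With m₀=0, d₀=1 and mₖ₊₁ = dₖaₖ − mₖ, dₖ₊₁ = (n − mₖ₊₁²)/dₖ, aₖ₊₁ = ⌊(a₀+mₖ₊₁)/dₖ₊₁⌋:
  k=1: m=11, d=4, a=5
  k=2: m=9, d=11, a=1
  k=3: m=2, d=11, a=1
  k=4: m=9, d=4, a=5
  k=5: m=11, d=1, a=22
d=1 and a=2a₀=22 at k=5, so the next step gives (m, d) = (11, 4) again — its k=1 value — and the period has length 5.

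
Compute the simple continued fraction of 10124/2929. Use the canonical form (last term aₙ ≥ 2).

10124 = 3*2929 + 1337
2929 = 2*1337 + 255
1337 = 5*255 + 62
255 = 4*62 + 7
62 = 8*7 + 6
7 = 1*6 + 1
6 = 6*1 + 0  (stop)
So 10124/2929 = [3; 2, 5, 4, 8, 1, 6].

[3; 2, 5, 4, 8, 1, 6]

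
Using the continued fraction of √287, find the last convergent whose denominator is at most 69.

√287 = [16; 1, 15, 1, 32, …] (period length 4).
Convergents:
  p_0/q_0 = 16/1
  p_1/q_1 = 17/1
  p_2/q_2 = 271/16
  p_3/q_3 = 288/17
  p_4/q_4 = 9487/560
q_3 = 17 ≤ 69 < 560 = q_4, so the answer is 288/17.

288/17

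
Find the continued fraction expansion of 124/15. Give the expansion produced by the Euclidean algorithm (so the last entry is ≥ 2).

[8; 3, 1, 3]

124 = 8·15 + 4
15 = 3·4 + 3
4 = 1·3 + 1
3 = 3·1 + 0  (stop)
So 124/15 = [8; 3, 1, 3].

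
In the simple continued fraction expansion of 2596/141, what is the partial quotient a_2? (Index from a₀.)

2596 = 18·141 + 58   →  a_0 = 18
141 = 2·58 + 25   →  a_1 = 2
58 = 2·25 + 8   →  a_2 = 2

2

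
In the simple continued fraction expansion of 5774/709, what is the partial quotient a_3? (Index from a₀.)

5774 = 8·709 + 102   →  a_0 = 8
709 = 6·102 + 97   →  a_1 = 6
102 = 1·97 + 5   →  a_2 = 1
97 = 19·5 + 2   →  a_3 = 19

19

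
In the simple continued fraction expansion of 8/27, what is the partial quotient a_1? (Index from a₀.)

3

8 = 0·27 + 8   →  a_0 = 0
27 = 3·8 + 3   →  a_1 = 3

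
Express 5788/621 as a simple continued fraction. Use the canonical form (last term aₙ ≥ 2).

[9; 3, 8, 3, 2, 3]

5788 = 9*621 + 199
621 = 3*199 + 24
199 = 8*24 + 7
24 = 3*7 + 3
7 = 2*3 + 1
3 = 3*1 + 0  (stop)
So 5788/621 = [9; 3, 8, 3, 2, 3].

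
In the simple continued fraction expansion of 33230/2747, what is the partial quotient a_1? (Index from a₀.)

33230 = 12·2747 + 266   →  a_0 = 12
2747 = 10·266 + 87   →  a_1 = 10

10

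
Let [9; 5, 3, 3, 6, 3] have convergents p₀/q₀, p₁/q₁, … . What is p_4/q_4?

3069/334

Using pₖ = aₖpₖ₋₁ + pₖ₋₂, qₖ = aₖqₖ₋₁ + qₖ₋₂ (with p₋₁=1, p₋₂=0, q₋₁=0, q₋₂=1):
  k=0: a=9, p=9, q=1
  k=1: a=5, p=46, q=5
  k=2: a=3, p=147, q=16
  k=3: a=3, p=487, q=53
  k=4: a=6, p=3069, q=334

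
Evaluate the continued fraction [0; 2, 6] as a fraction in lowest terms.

6/13

Using pₖ = aₖpₖ₋₁ + pₖ₋₂ and qₖ = aₖqₖ₋₁ + qₖ₋₂:
  k=0: a=0, p=0, q=1
  k=1: a=2, p=1, q=2
  k=2: a=6, p=6, q=13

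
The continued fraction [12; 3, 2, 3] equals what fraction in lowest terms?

295/24

Fold from the inside: start with 3/1.
  2 + 1/3 = 7/3
  3 + 3/7 = 24/7
  12 + 7/24 = 295/24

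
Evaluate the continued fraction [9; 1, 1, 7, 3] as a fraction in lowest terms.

448/47

Fold from the inside: start with 3/1.
  7 + 1/3 = 22/3
  1 + 3/22 = 25/22
  1 + 22/25 = 47/25
  9 + 25/47 = 448/47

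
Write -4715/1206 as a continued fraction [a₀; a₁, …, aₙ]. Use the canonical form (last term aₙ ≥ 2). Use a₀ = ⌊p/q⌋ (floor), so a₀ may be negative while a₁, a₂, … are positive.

[-4; 11, 15, 1, 1, 3]

-4715 = -4×1206 + 109
1206 = 11×109 + 7
109 = 15×7 + 4
7 = 1×4 + 3
4 = 1×3 + 1
3 = 3×1 + 0  (stop)
So -4715/1206 = [-4; 11, 15, 1, 1, 3].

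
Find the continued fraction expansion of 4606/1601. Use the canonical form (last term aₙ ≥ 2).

[2; 1, 7, 7, 1, 7, 3]

4606 = 2·1601 + 1404
1601 = 1·1404 + 197
1404 = 7·197 + 25
197 = 7·25 + 22
25 = 1·22 + 3
22 = 7·3 + 1
3 = 3·1 + 0  (stop)
So 4606/1601 = [2; 1, 7, 7, 1, 7, 3].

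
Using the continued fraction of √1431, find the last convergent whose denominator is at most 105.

√1431 = [37; 1, 4, 1, 4, 1, 74, …] (period length 6).
Convergents:
  p_0/q_0 = 37/1
  p_1/q_1 = 38/1
  p_2/q_2 = 189/5
  p_3/q_3 = 227/6
  p_4/q_4 = 1097/29
  p_5/q_5 = 1324/35
  p_6/q_6 = 99073/2619
q_5 = 35 ≤ 105 < 2619 = q_6, so the answer is 1324/35.

1324/35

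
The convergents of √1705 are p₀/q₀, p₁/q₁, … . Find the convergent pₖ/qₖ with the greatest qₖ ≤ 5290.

√1705 = [41; 3, 2, 3, 82, …] (period length 4).
Convergents:
  p_0/q_0 = 41/1
  p_1/q_1 = 124/3
  p_2/q_2 = 289/7
  p_3/q_3 = 991/24
  p_4/q_4 = 81551/1975
  p_5/q_5 = 245644/5949
q_4 = 1975 ≤ 5290 < 5949 = q_5, so the answer is 81551/1975.

81551/1975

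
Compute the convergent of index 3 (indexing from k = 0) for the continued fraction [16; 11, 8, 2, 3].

3041/189

Using pₖ = aₖpₖ₋₁ + pₖ₋₂, qₖ = aₖqₖ₋₁ + qₖ₋₂ (with p₋₁=1, p₋₂=0, q₋₁=0, q₋₂=1):
  k=0: a=16, p=16, q=1
  k=1: a=11, p=177, q=11
  k=2: a=8, p=1432, q=89
  k=3: a=2, p=3041, q=189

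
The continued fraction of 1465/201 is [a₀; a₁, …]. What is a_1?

1465 = 7·201 + 58   →  a_0 = 7
201 = 3·58 + 27   →  a_1 = 3

3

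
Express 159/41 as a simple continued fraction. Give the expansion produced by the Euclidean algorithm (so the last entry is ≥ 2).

[3; 1, 7, 5]

159 = 3·41 + 36
41 = 1·36 + 5
36 = 7·5 + 1
5 = 5·1 + 0  (stop)
So 159/41 = [3; 1, 7, 5].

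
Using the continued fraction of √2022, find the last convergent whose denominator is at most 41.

1349/30

√2022 = [44; 1, 28, 1, 88, …] (period length 4).
Convergents:
  p_0/q_0 = 44/1
  p_1/q_1 = 45/1
  p_2/q_2 = 1304/29
  p_3/q_3 = 1349/30
  p_4/q_4 = 120016/2669
q_3 = 30 ≤ 41 < 2669 = q_4, so the answer is 1349/30.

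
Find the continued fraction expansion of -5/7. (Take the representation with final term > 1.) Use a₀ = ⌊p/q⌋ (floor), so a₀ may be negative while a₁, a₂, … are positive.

-5 = -1·7 + 2
7 = 3·2 + 1
2 = 2·1 + 0  (stop)
So -5/7 = [-1; 3, 2].

[-1; 3, 2]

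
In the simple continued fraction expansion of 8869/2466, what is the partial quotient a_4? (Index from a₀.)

8869 = 3·2466 + 1471   →  a_0 = 3
2466 = 1·1471 + 995   →  a_1 = 1
1471 = 1·995 + 476   →  a_2 = 1
995 = 2·476 + 43   →  a_3 = 2
476 = 11·43 + 3   →  a_4 = 11

11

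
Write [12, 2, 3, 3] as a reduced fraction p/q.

286/23

Using pₖ = aₖpₖ₋₁ + pₖ₋₂ and qₖ = aₖqₖ₋₁ + qₖ₋₂:
  k=0: a=12, p=12, q=1
  k=1: a=2, p=25, q=2
  k=2: a=3, p=87, q=7
  k=3: a=3, p=286, q=23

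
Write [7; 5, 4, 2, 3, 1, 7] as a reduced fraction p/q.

11686/1625

Fold from the inside: start with 7/1.
  1 + 1/7 = 8/7
  3 + 7/8 = 31/8
  2 + 8/31 = 70/31
  4 + 31/70 = 311/70
  5 + 70/311 = 1625/311
  7 + 311/1625 = 11686/1625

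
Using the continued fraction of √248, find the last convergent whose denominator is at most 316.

2000/127

√248 = [15; 1, 2, 1, 30, …] (period length 4).
Convergents:
  p_0/q_0 = 15/1
  p_1/q_1 = 16/1
  p_2/q_2 = 47/3
  p_3/q_3 = 63/4
  p_4/q_4 = 1937/123
  p_5/q_5 = 2000/127
  p_6/q_6 = 5937/377
q_5 = 127 ≤ 316 < 377 = q_6, so the answer is 2000/127.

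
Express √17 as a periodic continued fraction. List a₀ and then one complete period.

a₀ = ⌊√17⌋ = 4.
With m₀=0, d₀=1 and mₖ₊₁ = dₖaₖ − mₖ, dₖ₊₁ = (n − mₖ₊₁²)/dₖ, aₖ₊₁ = ⌊(a₀+mₖ₊₁)/dₖ₊₁⌋:
  k=1: m=4, d=1, a=8
d=1 and a=2a₀=8 at k=1, so the next step gives (m, d) = (4, 1) again — its k=1 value — and the period has length 1.

[4; 8]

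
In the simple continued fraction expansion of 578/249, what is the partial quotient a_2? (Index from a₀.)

8

578 = 2·249 + 80   →  a_0 = 2
249 = 3·80 + 9   →  a_1 = 3
80 = 8·9 + 8   →  a_2 = 8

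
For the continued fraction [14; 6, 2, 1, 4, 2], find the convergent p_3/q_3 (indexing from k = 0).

Using pₖ = aₖpₖ₋₁ + pₖ₋₂, qₖ = aₖqₖ₋₁ + qₖ₋₂ (with p₋₁=1, p₋₂=0, q₋₁=0, q₋₂=1):
  k=0: a=14, p=14, q=1
  k=1: a=6, p=85, q=6
  k=2: a=2, p=184, q=13
  k=3: a=1, p=269, q=19

269/19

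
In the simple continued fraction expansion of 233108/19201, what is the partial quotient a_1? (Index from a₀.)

7

233108 = 12·19201 + 2696   →  a_0 = 12
19201 = 7·2696 + 329   →  a_1 = 7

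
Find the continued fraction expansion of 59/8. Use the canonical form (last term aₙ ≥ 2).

59 = 7×8 + 3
8 = 2×3 + 2
3 = 1×2 + 1
2 = 2×1 + 0  (stop)
So 59/8 = [7; 2, 1, 2].

[7; 2, 1, 2]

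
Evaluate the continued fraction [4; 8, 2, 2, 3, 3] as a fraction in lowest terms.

1940/471

Fold from the inside: start with 3/1.
  3 + 1/3 = 10/3
  2 + 3/10 = 23/10
  2 + 10/23 = 56/23
  8 + 23/56 = 471/56
  4 + 56/471 = 1940/471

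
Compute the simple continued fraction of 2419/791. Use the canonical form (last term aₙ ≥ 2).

2419 = 3·791 + 46
791 = 17·46 + 9
46 = 5·9 + 1
9 = 9·1 + 0  (stop)
So 2419/791 = [3; 17, 5, 9].

[3; 17, 5, 9]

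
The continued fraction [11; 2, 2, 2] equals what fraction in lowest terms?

137/12

Using pₖ = aₖpₖ₋₁ + pₖ₋₂ and qₖ = aₖqₖ₋₁ + qₖ₋₂:
  k=0: a=11, p=11, q=1
  k=1: a=2, p=23, q=2
  k=2: a=2, p=57, q=5
  k=3: a=2, p=137, q=12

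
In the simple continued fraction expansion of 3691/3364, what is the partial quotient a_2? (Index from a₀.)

3691 = 1·3364 + 327   →  a_0 = 1
3364 = 10·327 + 94   →  a_1 = 10
327 = 3·94 + 45   →  a_2 = 3

3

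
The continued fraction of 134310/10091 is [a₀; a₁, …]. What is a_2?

134310 = 13·10091 + 3127   →  a_0 = 13
10091 = 3·3127 + 710   →  a_1 = 3
3127 = 4·710 + 287   →  a_2 = 4

4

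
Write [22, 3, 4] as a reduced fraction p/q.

Fold from the inside: start with 4/1.
  3 + 1/4 = 13/4
  22 + 4/13 = 290/13

290/13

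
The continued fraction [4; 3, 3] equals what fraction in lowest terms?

43/10

Using pₖ = aₖpₖ₋₁ + pₖ₋₂ and qₖ = aₖqₖ₋₁ + qₖ₋₂:
  k=0: a=4, p=4, q=1
  k=1: a=3, p=13, q=3
  k=2: a=3, p=43, q=10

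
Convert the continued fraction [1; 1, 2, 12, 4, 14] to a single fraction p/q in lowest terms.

3604/2151

Using pₖ = aₖpₖ₋₁ + pₖ₋₂ and qₖ = aₖqₖ₋₁ + qₖ₋₂:
  k=0: a=1, p=1, q=1
  k=1: a=1, p=2, q=1
  k=2: a=2, p=5, q=3
  k=3: a=12, p=62, q=37
  k=4: a=4, p=253, q=151
  k=5: a=14, p=3604, q=2151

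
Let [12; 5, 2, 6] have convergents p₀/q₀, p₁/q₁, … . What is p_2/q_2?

Using pₖ = aₖpₖ₋₁ + pₖ₋₂, qₖ = aₖqₖ₋₁ + qₖ₋₂ (with p₋₁=1, p₋₂=0, q₋₁=0, q₋₂=1):
  k=0: a=12, p=12, q=1
  k=1: a=5, p=61, q=5
  k=2: a=2, p=134, q=11

134/11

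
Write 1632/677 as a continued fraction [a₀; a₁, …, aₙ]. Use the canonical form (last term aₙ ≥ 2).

1632 = 2·677 + 278
677 = 2·278 + 121
278 = 2·121 + 36
121 = 3·36 + 13
36 = 2·13 + 10
13 = 1·10 + 3
10 = 3·3 + 1
3 = 3·1 + 0  (stop)
So 1632/677 = [2; 2, 2, 3, 2, 1, 3, 3].

[2; 2, 2, 3, 2, 1, 3, 3]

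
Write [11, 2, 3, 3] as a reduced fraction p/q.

Fold from the inside: start with 3/1.
  3 + 1/3 = 10/3
  2 + 3/10 = 23/10
  11 + 10/23 = 263/23

263/23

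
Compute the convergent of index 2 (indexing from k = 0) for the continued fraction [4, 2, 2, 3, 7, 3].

22/5

Using pₖ = aₖpₖ₋₁ + pₖ₋₂, qₖ = aₖqₖ₋₁ + qₖ₋₂ (with p₋₁=1, p₋₂=0, q₋₁=0, q₋₂=1):
  k=0: a=4, p=4, q=1
  k=1: a=2, p=9, q=2
  k=2: a=2, p=22, q=5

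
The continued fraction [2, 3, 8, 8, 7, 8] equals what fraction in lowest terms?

27311/11771

Using pₖ = aₖpₖ₋₁ + pₖ₋₂ and qₖ = aₖqₖ₋₁ + qₖ₋₂:
  k=0: a=2, p=2, q=1
  k=1: a=3, p=7, q=3
  k=2: a=8, p=58, q=25
  k=3: a=8, p=471, q=203
  k=4: a=7, p=3355, q=1446
  k=5: a=8, p=27311, q=11771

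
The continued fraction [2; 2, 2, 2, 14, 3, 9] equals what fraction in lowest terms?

11965/4952

Using pₖ = aₖpₖ₋₁ + pₖ₋₂ and qₖ = aₖqₖ₋₁ + qₖ₋₂:
  k=0: a=2, p=2, q=1
  k=1: a=2, p=5, q=2
  k=2: a=2, p=12, q=5
  k=3: a=2, p=29, q=12
  k=4: a=14, p=418, q=173
  k=5: a=3, p=1283, q=531
  k=6: a=9, p=11965, q=4952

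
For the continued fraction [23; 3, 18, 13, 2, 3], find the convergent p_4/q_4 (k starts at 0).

Using pₖ = aₖpₖ₋₁ + pₖ₋₂, qₖ = aₖqₖ₋₁ + qₖ₋₂ (with p₋₁=1, p₋₂=0, q₋₁=0, q₋₂=1):
  k=0: a=23, p=23, q=1
  k=1: a=3, p=70, q=3
  k=2: a=18, p=1283, q=55
  k=3: a=13, p=16749, q=718
  k=4: a=2, p=34781, q=1491

34781/1491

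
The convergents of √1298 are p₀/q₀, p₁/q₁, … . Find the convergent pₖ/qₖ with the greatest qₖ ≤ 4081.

93420/2593

√1298 = [36; 36, 72, …] (period length 2).
Convergents:
  p_0/q_0 = 36/1
  p_1/q_1 = 1297/36
  p_2/q_2 = 93420/2593
  p_3/q_3 = 3364417/93384
q_2 = 2593 ≤ 4081 < 93384 = q_3, so the answer is 93420/2593.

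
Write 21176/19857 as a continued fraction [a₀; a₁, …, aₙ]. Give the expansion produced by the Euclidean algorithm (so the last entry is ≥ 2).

21176 = 1·19857 + 1319
19857 = 15·1319 + 72
1319 = 18·72 + 23
72 = 3·23 + 3
23 = 7·3 + 2
3 = 1·2 + 1
2 = 2·1 + 0  (stop)
So 21176/19857 = [1; 15, 18, 3, 7, 1, 2].

[1; 15, 18, 3, 7, 1, 2]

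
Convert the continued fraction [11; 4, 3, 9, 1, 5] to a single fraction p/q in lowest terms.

Fold from the inside: start with 5/1.
  1 + 1/5 = 6/5
  9 + 5/6 = 59/6
  3 + 6/59 = 183/59
  4 + 59/183 = 791/183
  11 + 183/791 = 8884/791

8884/791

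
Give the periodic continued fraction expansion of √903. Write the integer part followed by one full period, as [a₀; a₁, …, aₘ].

[30; 20, 60]

a₀ = ⌊√903⌋ = 30.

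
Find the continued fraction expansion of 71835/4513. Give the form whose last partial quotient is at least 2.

71835 = 15·4513 + 4140
4513 = 1·4140 + 373
4140 = 11·373 + 37
373 = 10·37 + 3
37 = 12·3 + 1
3 = 3·1 + 0  (stop)
So 71835/4513 = [15; 1, 11, 10, 12, 3].

[15; 1, 11, 10, 12, 3]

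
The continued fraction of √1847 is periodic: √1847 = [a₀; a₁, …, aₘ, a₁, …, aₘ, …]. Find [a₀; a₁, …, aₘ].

a₀ = ⌊√1847⌋ = 42.
With m₀=0, d₀=1 and mₖ₊₁ = dₖaₖ − mₖ, dₖ₊₁ = (n − mₖ₊₁²)/dₖ, aₖ₊₁ = ⌊(a₀+mₖ₊₁)/dₖ₊₁⌋:
  k=1: m=42, d=83, a=1
  k=2: m=41, d=2, a=41
  k=3: m=41, d=83, a=1
  k=4: m=42, d=1, a=84
d=1 and a=2a₀=84 at k=4, so the next step gives (m, d) = (42, 83) again — its k=1 value — and the period has length 4.

[42; 1, 41, 1, 84]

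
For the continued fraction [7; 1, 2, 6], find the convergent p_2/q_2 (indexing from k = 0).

23/3

Using pₖ = aₖpₖ₋₁ + pₖ₋₂, qₖ = aₖqₖ₋₁ + qₖ₋₂ (with p₋₁=1, p₋₂=0, q₋₁=0, q₋₂=1):
  k=0: a=7, p=7, q=1
  k=1: a=1, p=8, q=1
  k=2: a=2, p=23, q=3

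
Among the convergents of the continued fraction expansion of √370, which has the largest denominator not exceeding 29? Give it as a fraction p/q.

√370 = [19; 4, 4, 38, …] (period length 3).
Convergents:
  p_0/q_0 = 19/1
  p_1/q_1 = 77/4
  p_2/q_2 = 327/17
  p_3/q_3 = 12503/650
q_2 = 17 ≤ 29 < 650 = q_3, so the answer is 327/17.

327/17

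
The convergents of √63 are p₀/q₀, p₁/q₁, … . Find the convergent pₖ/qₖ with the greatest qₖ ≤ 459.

√63 = [7; 1, 14, …] (period length 2).
Convergents:
  p_0/q_0 = 7/1
  p_1/q_1 = 8/1
  p_2/q_2 = 119/15
  p_3/q_3 = 127/16
  p_4/q_4 = 1897/239
  p_5/q_5 = 2024/255
  p_6/q_6 = 30233/3809
q_5 = 255 ≤ 459 < 3809 = q_6, so the answer is 2024/255.

2024/255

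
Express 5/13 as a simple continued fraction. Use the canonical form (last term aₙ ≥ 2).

[0; 2, 1, 1, 2]

5 = 0×13 + 5
13 = 2×5 + 3
5 = 1×3 + 2
3 = 1×2 + 1
2 = 2×1 + 0  (stop)
So 5/13 = [0; 2, 1, 1, 2].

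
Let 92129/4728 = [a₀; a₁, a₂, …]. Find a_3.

92129 = 19·4728 + 2297   →  a_0 = 19
4728 = 2·2297 + 134   →  a_1 = 2
2297 = 17·134 + 19   →  a_2 = 17
134 = 7·19 + 1   →  a_3 = 7

7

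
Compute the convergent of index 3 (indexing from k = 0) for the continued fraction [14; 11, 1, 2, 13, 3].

Using pₖ = aₖpₖ₋₁ + pₖ₋₂, qₖ = aₖqₖ₋₁ + qₖ₋₂ (with p₋₁=1, p₋₂=0, q₋₁=0, q₋₂=1):
  k=0: a=14, p=14, q=1
  k=1: a=11, p=155, q=11
  k=2: a=1, p=169, q=12
  k=3: a=2, p=493, q=35

493/35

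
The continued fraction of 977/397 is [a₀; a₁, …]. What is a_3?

977 = 2·397 + 183   →  a_0 = 2
397 = 2·183 + 31   →  a_1 = 2
183 = 5·31 + 28   →  a_2 = 5
31 = 1·28 + 3   →  a_3 = 1

1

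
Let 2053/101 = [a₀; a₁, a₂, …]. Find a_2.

16

2053 = 20·101 + 33   →  a_0 = 20
101 = 3·33 + 2   →  a_1 = 3
33 = 16·2 + 1   →  a_2 = 16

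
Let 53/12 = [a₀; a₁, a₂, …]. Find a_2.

53 = 4·12 + 5   →  a_0 = 4
12 = 2·5 + 2   →  a_1 = 2
5 = 2·2 + 1   →  a_2 = 2

2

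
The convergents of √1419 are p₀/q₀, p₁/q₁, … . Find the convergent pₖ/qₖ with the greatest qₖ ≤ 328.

8551/227

√1419 = [37; 1, 2, 37, 2, 1, 74, …] (period length 6).
Convergents:
  p_0/q_0 = 37/1
  p_1/q_1 = 38/1
  p_2/q_2 = 113/3
  p_3/q_3 = 4219/112
  p_4/q_4 = 8551/227
  p_5/q_5 = 12770/339
q_4 = 227 ≤ 328 < 339 = q_5, so the answer is 8551/227.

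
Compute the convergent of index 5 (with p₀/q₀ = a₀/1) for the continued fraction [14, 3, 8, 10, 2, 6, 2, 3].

49247/3439

Using pₖ = aₖpₖ₋₁ + pₖ₋₂, qₖ = aₖqₖ₋₁ + qₖ₋₂ (with p₋₁=1, p₋₂=0, q₋₁=0, q₋₂=1):
  k=0: a=14, p=14, q=1
  k=1: a=3, p=43, q=3
  k=2: a=8, p=358, q=25
  k=3: a=10, p=3623, q=253
  k=4: a=2, p=7604, q=531
  k=5: a=6, p=49247, q=3439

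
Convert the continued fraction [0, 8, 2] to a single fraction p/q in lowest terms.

2/17

Using pₖ = aₖpₖ₋₁ + pₖ₋₂ and qₖ = aₖqₖ₋₁ + qₖ₋₂:
  k=0: a=0, p=0, q=1
  k=1: a=8, p=1, q=8
  k=2: a=2, p=2, q=17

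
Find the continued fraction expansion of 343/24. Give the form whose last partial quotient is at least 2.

343 = 14*24 + 7
24 = 3*7 + 3
7 = 2*3 + 1
3 = 3*1 + 0  (stop)
So 343/24 = [14; 3, 2, 3].

[14; 3, 2, 3]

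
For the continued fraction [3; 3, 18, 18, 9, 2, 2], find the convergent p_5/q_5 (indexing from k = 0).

63142/18977

Using pₖ = aₖpₖ₋₁ + pₖ₋₂, qₖ = aₖqₖ₋₁ + qₖ₋₂ (with p₋₁=1, p₋₂=0, q₋₁=0, q₋₂=1):
  k=0: a=3, p=3, q=1
  k=1: a=3, p=10, q=3
  k=2: a=18, p=183, q=55
  k=3: a=18, p=3304, q=993
  k=4: a=9, p=29919, q=8992
  k=5: a=2, p=63142, q=18977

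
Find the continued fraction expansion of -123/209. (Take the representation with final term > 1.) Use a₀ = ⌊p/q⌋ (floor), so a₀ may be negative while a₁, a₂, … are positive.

[-1; 2, 2, 3, 12]

-123 = -1*209 + 86
209 = 2*86 + 37
86 = 2*37 + 12
37 = 3*12 + 1
12 = 12*1 + 0  (stop)
So -123/209 = [-1; 2, 2, 3, 12].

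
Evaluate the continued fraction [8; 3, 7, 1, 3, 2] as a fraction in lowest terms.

1822/219

Using pₖ = aₖpₖ₋₁ + pₖ₋₂ and qₖ = aₖqₖ₋₁ + qₖ₋₂:
  k=0: a=8, p=8, q=1
  k=1: a=3, p=25, q=3
  k=2: a=7, p=183, q=22
  k=3: a=1, p=208, q=25
  k=4: a=3, p=807, q=97
  k=5: a=2, p=1822, q=219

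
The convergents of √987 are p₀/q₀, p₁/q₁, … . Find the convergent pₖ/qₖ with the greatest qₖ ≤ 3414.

√987 = [31; 2, 2, 2, 62, …] (period length 4).
Convergents:
  p_0/q_0 = 31/1
  p_1/q_1 = 63/2
  p_2/q_2 = 157/5
  p_3/q_3 = 377/12
  p_4/q_4 = 23531/749
  p_5/q_5 = 47439/1510
  p_6/q_6 = 118409/3769
q_5 = 1510 ≤ 3414 < 3769 = q_6, so the answer is 47439/1510.

47439/1510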